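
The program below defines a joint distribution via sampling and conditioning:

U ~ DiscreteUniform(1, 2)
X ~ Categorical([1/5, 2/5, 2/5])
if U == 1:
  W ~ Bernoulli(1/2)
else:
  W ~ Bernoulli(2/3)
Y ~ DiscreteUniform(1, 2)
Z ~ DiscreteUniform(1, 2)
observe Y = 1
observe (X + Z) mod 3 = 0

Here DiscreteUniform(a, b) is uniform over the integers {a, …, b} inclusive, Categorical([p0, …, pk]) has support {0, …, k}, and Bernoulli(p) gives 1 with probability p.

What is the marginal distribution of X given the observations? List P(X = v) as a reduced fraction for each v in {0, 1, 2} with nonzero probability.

P(X=1) = 1/2, P(X=2) = 1/2

Enumerate traces; 8 have nonzero weight after conditioning:
  (U=1, X=1, W=0, Y=1, Z=2) weight 1/40
  (U=1, X=1, W=1, Y=1, Z=2) weight 1/40
  (U=1, X=2, W=0, Y=1, Z=1) weight 1/40
  (U=1, X=2, W=1, Y=1, Z=1) weight 1/40
  (U=2, X=1, W=0, Y=1, Z=2) weight 1/60
  (U=2, X=1, W=1, Y=1, Z=2) weight 1/30
  (U=2, X=2, W=0, Y=1, Z=1) weight 1/60
  (U=2, X=2, W=1, Y=1, Z=1) weight 1/30
Group by X:
  weight(X=1) = 1/10
  weight(X=2) = 1/10
Total weight = 1/10 + 1/10 = 1/5
P(X=1 | obs) = 1/10 / 1/5 = 1/2
P(X=2 | obs) = 1/10 / 1/5 = 1/2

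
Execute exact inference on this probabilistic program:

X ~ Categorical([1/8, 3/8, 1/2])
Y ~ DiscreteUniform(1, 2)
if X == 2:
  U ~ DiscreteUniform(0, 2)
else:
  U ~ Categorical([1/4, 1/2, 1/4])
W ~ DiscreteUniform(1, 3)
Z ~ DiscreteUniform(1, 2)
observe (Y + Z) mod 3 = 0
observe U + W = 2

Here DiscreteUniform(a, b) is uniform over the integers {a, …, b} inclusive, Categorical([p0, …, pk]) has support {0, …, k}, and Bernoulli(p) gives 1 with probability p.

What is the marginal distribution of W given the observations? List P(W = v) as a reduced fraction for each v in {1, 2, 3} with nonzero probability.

P(W=1) = 10/17, P(W=2) = 7/17

Enumerate traces; 12 have nonzero weight after conditioning:
  (X=0, Y=1, U=0, W=2, Z=2) weight 1/384
  (X=0, Y=1, U=1, W=1, Z=2) weight 1/192
  (X=0, Y=2, U=0, W=2, Z=1) weight 1/384
  (X=0, Y=2, U=1, W=1, Z=1) weight 1/192
  (X=1, Y=1, U=0, W=2, Z=2) weight 1/128
  (X=1, Y=1, U=1, W=1, Z=2) weight 1/64
  (X=1, Y=2, U=0, W=2, Z=1) weight 1/128
  (X=1, Y=2, U=1, W=1, Z=1) weight 1/64
  … 4 more
Group by W:
  weight(W=1) = 5/72
  weight(W=2) = 7/144
Total weight = 5/72 + 7/144 = 17/144
P(W=1 | obs) = 5/72 / 17/144 = 10/17
P(W=2 | obs) = 7/144 / 17/144 = 7/17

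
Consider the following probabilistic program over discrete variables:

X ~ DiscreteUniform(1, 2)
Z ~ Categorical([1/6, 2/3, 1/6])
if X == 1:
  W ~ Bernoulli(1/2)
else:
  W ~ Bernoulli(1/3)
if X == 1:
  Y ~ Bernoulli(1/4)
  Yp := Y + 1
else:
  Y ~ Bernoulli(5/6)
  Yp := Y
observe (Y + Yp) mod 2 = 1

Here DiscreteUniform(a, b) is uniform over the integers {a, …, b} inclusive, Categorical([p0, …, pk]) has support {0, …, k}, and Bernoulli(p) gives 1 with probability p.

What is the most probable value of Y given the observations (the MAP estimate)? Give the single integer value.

argmax_v P(Y = v | obs) = 0

Enumerate traces; 12 have nonzero weight after conditioning:
  (X=1, Z=0, W=0, Y=0) weight 1/32
  (X=1, Z=0, W=0, Y=1) weight 1/96
  (X=1, Z=0, W=1, Y=0) weight 1/32
  (X=1, Z=0, W=1, Y=1) weight 1/96
  (X=1, Z=1, W=0, Y=0) weight 1/8
  (X=1, Z=1, W=0, Y=1) weight 1/24
  (X=1, Z=1, W=1, Y=0) weight 1/8
  (X=1, Z=1, W=1, Y=1) weight 1/24
  … 4 more
Group by Y:
  weight(Y=0) = 3/8
  weight(Y=1) = 1/8
Total weight = 3/8 + 1/8 = 1/2
P(Y=0 | obs) = 3/8 / 1/2 = 3/4
P(Y=1 | obs) = 1/8 / 1/2 = 1/4
argmax = 0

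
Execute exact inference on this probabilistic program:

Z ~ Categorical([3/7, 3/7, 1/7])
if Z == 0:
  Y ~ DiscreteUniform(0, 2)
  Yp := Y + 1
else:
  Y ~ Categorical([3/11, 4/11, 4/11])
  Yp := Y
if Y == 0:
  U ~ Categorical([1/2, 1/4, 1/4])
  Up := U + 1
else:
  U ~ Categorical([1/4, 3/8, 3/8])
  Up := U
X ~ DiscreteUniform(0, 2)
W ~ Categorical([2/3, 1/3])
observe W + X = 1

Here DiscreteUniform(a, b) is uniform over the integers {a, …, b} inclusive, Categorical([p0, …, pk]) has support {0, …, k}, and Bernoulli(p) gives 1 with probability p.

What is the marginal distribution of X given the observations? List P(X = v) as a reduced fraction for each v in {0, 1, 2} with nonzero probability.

Enumerate traces; 54 have nonzero weight after conditioning:
  (Z=0, Y=0, U=0, X=0, W=1) weight 1/126
  (Z=0, Y=0, U=0, X=1, W=0) weight 1/63
  (Z=0, Y=0, U=1, X=0, W=1) weight 1/252
  (Z=0, Y=0, U=1, X=1, W=0) weight 1/126
  (Z=0, Y=0, U=2, X=0, W=1) weight 1/252
  (Z=0, Y=0, U=2, X=1, W=0) weight 1/126
  (Z=0, Y=1, U=0, X=0, W=1) weight 1/252
  (Z=0, Y=1, U=0, X=1, W=0) weight 1/126
  … 46 more
Group by X:
  weight(X=0) = 1/9
  weight(X=1) = 2/9
Total weight = 1/9 + 2/9 = 1/3
P(X=0 | obs) = 1/9 / 1/3 = 1/3
P(X=1 | obs) = 2/9 / 1/3 = 2/3

P(X=0) = 1/3, P(X=1) = 2/3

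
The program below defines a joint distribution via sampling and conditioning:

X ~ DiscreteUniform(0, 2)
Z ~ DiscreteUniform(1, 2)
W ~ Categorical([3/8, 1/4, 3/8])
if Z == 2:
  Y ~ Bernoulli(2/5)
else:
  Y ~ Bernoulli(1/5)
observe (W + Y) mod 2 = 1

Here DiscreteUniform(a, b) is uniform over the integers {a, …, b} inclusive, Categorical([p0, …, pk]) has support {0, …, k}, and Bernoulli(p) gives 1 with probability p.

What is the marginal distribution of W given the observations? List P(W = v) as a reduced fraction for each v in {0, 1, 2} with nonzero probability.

P(W=0) = 9/32, P(W=1) = 7/16, P(W=2) = 9/32

Enumerate traces; 18 have nonzero weight after conditioning:
  (X=0, Z=1, W=0, Y=1) weight 1/80
  (X=0, Z=1, W=1, Y=0) weight 1/30
  (X=0, Z=1, W=2, Y=1) weight 1/80
  (X=0, Z=2, W=0, Y=1) weight 1/40
  (X=0, Z=2, W=1, Y=0) weight 1/40
  (X=0, Z=2, W=2, Y=1) weight 1/40
  (X=1, Z=1, W=0, Y=1) weight 1/80
  (X=1, Z=1, W=1, Y=0) weight 1/30
  … 10 more
Group by W:
  weight(W=0) = 9/80
  weight(W=1) = 7/40
  weight(W=2) = 9/80
Total weight = 9/80 + 7/40 + 9/80 = 2/5
P(W=0 | obs) = 9/80 / 2/5 = 9/32
P(W=1 | obs) = 7/40 / 2/5 = 7/16
P(W=2 | obs) = 9/80 / 2/5 = 9/32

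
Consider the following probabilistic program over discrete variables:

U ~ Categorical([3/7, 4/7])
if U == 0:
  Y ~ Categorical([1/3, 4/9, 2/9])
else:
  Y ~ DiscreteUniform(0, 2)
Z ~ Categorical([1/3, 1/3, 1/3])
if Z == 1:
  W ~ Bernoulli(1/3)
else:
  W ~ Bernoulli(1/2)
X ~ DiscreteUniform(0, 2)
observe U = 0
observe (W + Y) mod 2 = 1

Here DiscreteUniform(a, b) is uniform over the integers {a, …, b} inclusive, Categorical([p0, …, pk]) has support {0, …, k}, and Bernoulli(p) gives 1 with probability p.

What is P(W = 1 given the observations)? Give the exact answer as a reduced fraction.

P(W = 1 | obs) = 1/2

Enumerate traces; 27 have nonzero weight after conditioning:
  (U=0, Y=0, Z=0, W=1, X=0) weight 1/126
  (U=0, Y=0, Z=0, W=1, X=1) weight 1/126
  (U=0, Y=0, Z=0, W=1, X=2) weight 1/126
  (U=0, Y=0, Z=1, W=1, X=0) weight 1/189
  (U=0, Y=0, Z=1, W=1, X=1) weight 1/189
  (U=0, Y=0, Z=1, W=1, X=2) weight 1/189
  (U=0, Y=0, Z=2, W=1, X=0) weight 1/126
  (U=0, Y=0, Z=2, W=1, X=1) weight 1/126
  (U=0, Y=1, Z=0, W=0, X=0) weight 2/189
  … 18 more
Group by W:
  weight(W=0) = 20/189
  weight(W=1) = 20/189
Total weight = 20/189 + 20/189 = 40/189
P(W=0 | obs) = 20/189 / 40/189 = 1/2
P(W=1 | obs) = 20/189 / 40/189 = 1/2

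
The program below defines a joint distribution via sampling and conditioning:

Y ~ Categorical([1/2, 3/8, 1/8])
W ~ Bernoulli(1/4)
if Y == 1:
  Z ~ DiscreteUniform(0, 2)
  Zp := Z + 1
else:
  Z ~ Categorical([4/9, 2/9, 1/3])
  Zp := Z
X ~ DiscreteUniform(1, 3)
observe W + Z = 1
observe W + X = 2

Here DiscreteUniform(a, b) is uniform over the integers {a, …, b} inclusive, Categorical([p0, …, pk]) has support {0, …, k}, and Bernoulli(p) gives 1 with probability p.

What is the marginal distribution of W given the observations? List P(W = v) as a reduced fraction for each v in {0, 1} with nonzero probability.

P(W=0) = 57/86, P(W=1) = 29/86

Enumerate traces; 6 have nonzero weight after conditioning:
  (Y=0, W=0, Z=1, X=2) weight 1/36
  (Y=0, W=1, Z=0, X=1) weight 1/54
  (Y=1, W=0, Z=1, X=2) weight 1/32
  (Y=1, W=1, Z=0, X=1) weight 1/96
  (Y=2, W=0, Z=1, X=2) weight 1/144
  (Y=2, W=1, Z=0, X=1) weight 1/216
Group by W:
  weight(W=0) = 19/288
  weight(W=1) = 29/864
Total weight = 19/288 + 29/864 = 43/432
P(W=0 | obs) = 19/288 / 43/432 = 57/86
P(W=1 | obs) = 29/864 / 43/432 = 29/86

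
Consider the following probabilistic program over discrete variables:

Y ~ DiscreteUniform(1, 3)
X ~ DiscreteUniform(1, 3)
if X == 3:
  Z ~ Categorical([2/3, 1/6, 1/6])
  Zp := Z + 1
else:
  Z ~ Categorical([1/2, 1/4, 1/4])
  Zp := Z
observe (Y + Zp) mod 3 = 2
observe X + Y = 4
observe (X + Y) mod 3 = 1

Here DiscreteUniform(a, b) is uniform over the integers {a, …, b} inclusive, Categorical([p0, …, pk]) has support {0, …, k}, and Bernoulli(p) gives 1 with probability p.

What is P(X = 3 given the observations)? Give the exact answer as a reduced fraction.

P(X = 3 | obs) = 8/17

Enumerate traces; 3 have nonzero weight after conditioning:
  (Y=1, X=3, Z=0) weight 2/27
  (Y=2, X=2, Z=0) weight 1/18
  (Y=3, X=1, Z=2) weight 1/36
Group by X:
  weight(X=1) = 1/36
  weight(X=2) = 1/18
  weight(X=3) = 2/27
Total weight = 1/36 + 1/18 + 2/27 = 17/108
P(X=1 | obs) = 1/36 / 17/108 = 3/17
P(X=2 | obs) = 1/18 / 17/108 = 6/17
P(X=3 | obs) = 2/27 / 17/108 = 8/17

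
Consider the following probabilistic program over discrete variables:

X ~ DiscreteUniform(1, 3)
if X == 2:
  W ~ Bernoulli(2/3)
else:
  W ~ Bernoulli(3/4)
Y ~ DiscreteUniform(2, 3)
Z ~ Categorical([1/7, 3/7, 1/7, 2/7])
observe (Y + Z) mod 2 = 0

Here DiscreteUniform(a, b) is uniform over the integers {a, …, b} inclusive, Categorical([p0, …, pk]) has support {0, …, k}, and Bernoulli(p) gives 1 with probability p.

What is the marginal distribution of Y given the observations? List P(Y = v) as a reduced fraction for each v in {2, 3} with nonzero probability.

Enumerate traces; 24 have nonzero weight after conditioning:
  (X=1, W=0, Y=2, Z=0) weight 1/168
  (X=1, W=0, Y=2, Z=2) weight 1/168
  (X=1, W=0, Y=3, Z=1) weight 1/56
  (X=1, W=0, Y=3, Z=3) weight 1/84
  (X=1, W=1, Y=2, Z=0) weight 1/56
  (X=1, W=1, Y=2, Z=2) weight 1/56
  (X=1, W=1, Y=3, Z=1) weight 3/56
  (X=1, W=1, Y=3, Z=3) weight 1/28
  … 16 more
Group by Y:
  weight(Y=2) = 1/7
  weight(Y=3) = 5/14
Total weight = 1/7 + 5/14 = 1/2
P(Y=2 | obs) = 1/7 / 1/2 = 2/7
P(Y=3 | obs) = 5/14 / 1/2 = 5/7

P(Y=2) = 2/7, P(Y=3) = 5/7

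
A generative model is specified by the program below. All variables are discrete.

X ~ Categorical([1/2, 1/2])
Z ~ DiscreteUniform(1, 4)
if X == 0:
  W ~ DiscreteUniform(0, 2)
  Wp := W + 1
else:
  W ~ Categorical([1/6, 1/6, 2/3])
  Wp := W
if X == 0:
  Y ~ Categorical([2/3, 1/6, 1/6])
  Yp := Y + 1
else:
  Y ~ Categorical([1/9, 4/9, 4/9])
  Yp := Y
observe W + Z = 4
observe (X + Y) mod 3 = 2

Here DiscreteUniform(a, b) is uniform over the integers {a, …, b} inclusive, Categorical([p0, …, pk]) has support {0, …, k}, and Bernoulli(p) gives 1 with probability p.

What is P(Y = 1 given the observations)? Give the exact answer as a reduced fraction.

P(Y = 1 | obs) = 8/11

Enumerate traces; 6 have nonzero weight after conditioning:
  (X=0, Z=2, W=2, Y=2) weight 1/144
  (X=0, Z=3, W=1, Y=2) weight 1/144
  (X=0, Z=4, W=0, Y=2) weight 1/144
  (X=1, Z=2, W=2, Y=1) weight 1/27
  (X=1, Z=3, W=1, Y=1) weight 1/108
  (X=1, Z=4, W=0, Y=1) weight 1/108
Group by Y:
  weight(Y=1) = 1/18
  weight(Y=2) = 1/48
Total weight = 1/18 + 1/48 = 11/144
P(Y=1 | obs) = 1/18 / 11/144 = 8/11
P(Y=2 | obs) = 1/48 / 11/144 = 3/11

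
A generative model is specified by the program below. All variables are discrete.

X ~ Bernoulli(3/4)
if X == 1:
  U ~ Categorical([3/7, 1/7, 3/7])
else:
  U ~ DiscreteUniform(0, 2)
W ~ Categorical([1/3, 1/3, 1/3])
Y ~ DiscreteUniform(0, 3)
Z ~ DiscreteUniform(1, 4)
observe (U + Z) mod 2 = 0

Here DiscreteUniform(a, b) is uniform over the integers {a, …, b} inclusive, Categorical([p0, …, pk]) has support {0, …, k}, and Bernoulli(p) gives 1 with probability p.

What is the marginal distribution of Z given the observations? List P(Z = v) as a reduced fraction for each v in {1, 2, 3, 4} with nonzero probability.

Enumerate traces; 144 have nonzero weight after conditioning:
  (X=0, U=0, W=0, Y=0, Z=2) weight 1/576
  (X=0, U=0, W=0, Y=0, Z=4) weight 1/576
  (X=0, U=0, W=0, Y=1, Z=2) weight 1/576
  (X=0, U=0, W=0, Y=1, Z=4) weight 1/576
  (X=0, U=0, W=0, Y=2, Z=2) weight 1/576
  (X=0, U=0, W=0, Y=2, Z=4) weight 1/576
  (X=0, U=0, W=0, Y=3, Z=2) weight 1/576
  (X=0, U=0, W=0, Y=3, Z=4) weight 1/576
  (X=0, U=1, W=0, Y=0, Z=1) weight 1/576
  (X=0, U=1, W=0, Y=0, Z=3) weight 1/576
  … 134 more
Group by Z:
  weight(Z=1) = 1/21
  weight(Z=2) = 17/84
  weight(Z=3) = 1/21
  weight(Z=4) = 17/84
Total weight = 1/21 + 17/84 + 1/21 + 17/84 = 1/2
P(Z=1 | obs) = 1/21 / 1/2 = 2/21
P(Z=2 | obs) = 17/84 / 1/2 = 17/42
P(Z=3 | obs) = 1/21 / 1/2 = 2/21
P(Z=4 | obs) = 17/84 / 1/2 = 17/42

P(Z=1) = 2/21, P(Z=2) = 17/42, P(Z=3) = 2/21, P(Z=4) = 17/42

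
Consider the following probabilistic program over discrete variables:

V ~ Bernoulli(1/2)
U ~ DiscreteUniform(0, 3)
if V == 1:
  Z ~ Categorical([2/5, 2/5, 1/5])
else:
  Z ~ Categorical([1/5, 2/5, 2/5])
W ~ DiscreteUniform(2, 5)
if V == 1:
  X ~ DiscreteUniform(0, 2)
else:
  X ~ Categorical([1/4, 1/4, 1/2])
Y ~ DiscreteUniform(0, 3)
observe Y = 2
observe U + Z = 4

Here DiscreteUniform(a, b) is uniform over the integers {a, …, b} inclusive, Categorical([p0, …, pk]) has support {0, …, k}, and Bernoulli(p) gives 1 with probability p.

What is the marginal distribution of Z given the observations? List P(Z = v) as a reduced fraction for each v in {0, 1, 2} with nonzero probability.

Enumerate traces; 48 have nonzero weight after conditioning:
  (V=0, U=2, Z=2, W=2, X=0, Y=2) weight 1/1280
  (V=0, U=2, Z=2, W=2, X=1, Y=2) weight 1/1280
  (V=0, U=2, Z=2, W=2, X=2, Y=2) weight 1/640
  (V=0, U=2, Z=2, W=3, X=0, Y=2) weight 1/1280
  (V=0, U=2, Z=2, W=3, X=1, Y=2) weight 1/1280
  (V=0, U=2, Z=2, W=3, X=2, Y=2) weight 1/640
  (V=0, U=2, Z=2, W=4, X=0, Y=2) weight 1/1280
  (V=0, U=2, Z=2, W=4, X=1, Y=2) weight 1/1280
  (V=0, U=3, Z=1, W=2, X=0, Y=2) weight 1/1280
  … 39 more
Group by Z:
  weight(Z=1) = 1/40
  weight(Z=2) = 3/160
Total weight = 1/40 + 3/160 = 7/160
P(Z=1 | obs) = 1/40 / 7/160 = 4/7
P(Z=2 | obs) = 3/160 / 7/160 = 3/7

P(Z=1) = 4/7, P(Z=2) = 3/7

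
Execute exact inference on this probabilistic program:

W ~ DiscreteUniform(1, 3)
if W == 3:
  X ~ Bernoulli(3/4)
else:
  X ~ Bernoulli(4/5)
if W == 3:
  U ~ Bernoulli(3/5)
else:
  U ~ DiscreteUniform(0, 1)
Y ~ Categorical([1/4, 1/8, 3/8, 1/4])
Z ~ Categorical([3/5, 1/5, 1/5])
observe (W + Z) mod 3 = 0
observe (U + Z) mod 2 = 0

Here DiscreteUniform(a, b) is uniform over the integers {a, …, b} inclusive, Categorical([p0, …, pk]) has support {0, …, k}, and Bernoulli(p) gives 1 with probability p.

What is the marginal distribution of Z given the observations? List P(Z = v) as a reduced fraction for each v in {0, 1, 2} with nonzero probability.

P(Z=0) = 6/11, P(Z=1) = 5/22, P(Z=2) = 5/22

Enumerate traces; 24 have nonzero weight after conditioning:
  (W=1, X=0, U=0, Y=0, Z=2) weight 1/600
  (W=1, X=0, U=0, Y=1, Z=2) weight 1/1200
  (W=1, X=0, U=0, Y=2, Z=2) weight 1/400
  (W=1, X=0, U=0, Y=3, Z=2) weight 1/600
  (W=1, X=1, U=0, Y=0, Z=2) weight 1/150
  (W=1, X=1, U=0, Y=1, Z=2) weight 1/300
  (W=1, X=1, U=0, Y=2, Z=2) weight 1/100
  (W=1, X=1, U=0, Y=3, Z=2) weight 1/150
  (W=2, X=0, U=1, Y=0, Z=1) weight 1/600
  (W=3, X=0, U=0, Y=0, Z=0) weight 1/200
  … 14 more
Group by Z:
  weight(Z=0) = 2/25
  weight(Z=1) = 1/30
  weight(Z=2) = 1/30
Total weight = 2/25 + 1/30 + 1/30 = 11/75
P(Z=0 | obs) = 2/25 / 11/75 = 6/11
P(Z=1 | obs) = 1/30 / 11/75 = 5/22
P(Z=2 | obs) = 1/30 / 11/75 = 5/22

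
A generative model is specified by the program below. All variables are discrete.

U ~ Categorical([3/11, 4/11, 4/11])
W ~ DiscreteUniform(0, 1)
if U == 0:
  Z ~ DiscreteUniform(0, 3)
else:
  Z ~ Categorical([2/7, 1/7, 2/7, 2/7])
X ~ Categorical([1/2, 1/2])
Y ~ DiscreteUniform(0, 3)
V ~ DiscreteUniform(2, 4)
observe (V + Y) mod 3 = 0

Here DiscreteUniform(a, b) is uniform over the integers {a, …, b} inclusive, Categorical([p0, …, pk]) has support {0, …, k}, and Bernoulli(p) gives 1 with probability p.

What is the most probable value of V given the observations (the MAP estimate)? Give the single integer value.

argmax_v P(V = v | obs) = 3

Enumerate traces; 192 have nonzero weight after conditioning:
  (U=0, W=0, Z=0, X=0, Y=0, V=3) weight 1/704
  (U=0, W=0, Z=0, X=0, Y=1, V=2) weight 1/704
  (U=0, W=0, Z=0, X=0, Y=2, V=4) weight 1/704
  (U=0, W=0, Z=0, X=0, Y=3, V=3) weight 1/704
  (U=0, W=0, Z=0, X=1, Y=0, V=3) weight 1/704
  (U=0, W=0, Z=0, X=1, Y=1, V=2) weight 1/704
  (U=0, W=0, Z=0, X=1, Y=2, V=4) weight 1/704
  (U=0, W=0, Z=0, X=1, Y=3, V=3) weight 1/704
  … 184 more
Group by V:
  weight(V=2) = 1/12
  weight(V=3) = 1/6
  weight(V=4) = 1/12
Total weight = 1/12 + 1/6 + 1/12 = 1/3
P(V=2 | obs) = 1/12 / 1/3 = 1/4
P(V=3 | obs) = 1/6 / 1/3 = 1/2
P(V=4 | obs) = 1/12 / 1/3 = 1/4
argmax = 3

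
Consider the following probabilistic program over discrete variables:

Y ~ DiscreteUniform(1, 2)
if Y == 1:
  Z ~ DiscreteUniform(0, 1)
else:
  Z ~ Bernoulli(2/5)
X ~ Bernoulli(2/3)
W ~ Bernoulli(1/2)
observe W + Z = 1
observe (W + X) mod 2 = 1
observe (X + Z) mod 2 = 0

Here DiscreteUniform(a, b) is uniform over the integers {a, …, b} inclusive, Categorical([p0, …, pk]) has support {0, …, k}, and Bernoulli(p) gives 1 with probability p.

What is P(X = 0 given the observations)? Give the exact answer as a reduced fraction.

P(X = 0 | obs) = 11/29

Enumerate traces; 4 have nonzero weight after conditioning:
  (Y=1, Z=0, X=0, W=1) weight 1/24
  (Y=1, Z=1, X=1, W=0) weight 1/12
  (Y=2, Z=0, X=0, W=1) weight 1/20
  (Y=2, Z=1, X=1, W=0) weight 1/15
Group by X:
  weight(X=0) = 11/120
  weight(X=1) = 3/20
Total weight = 11/120 + 3/20 = 29/120
P(X=0 | obs) = 11/120 / 29/120 = 11/29
P(X=1 | obs) = 3/20 / 29/120 = 18/29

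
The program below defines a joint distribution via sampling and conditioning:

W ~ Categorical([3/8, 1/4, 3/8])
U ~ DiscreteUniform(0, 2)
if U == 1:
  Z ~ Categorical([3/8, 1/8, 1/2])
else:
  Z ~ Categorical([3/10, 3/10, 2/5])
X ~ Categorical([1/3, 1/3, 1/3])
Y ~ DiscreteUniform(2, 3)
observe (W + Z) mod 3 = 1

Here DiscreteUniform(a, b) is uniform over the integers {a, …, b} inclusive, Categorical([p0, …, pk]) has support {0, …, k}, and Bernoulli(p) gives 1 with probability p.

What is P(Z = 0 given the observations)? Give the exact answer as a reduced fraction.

Enumerate traces; 54 have nonzero weight after conditioning:
  (W=0, U=0, Z=1, X=0, Y=2) weight 1/160
  (W=0, U=0, Z=1, X=0, Y=3) weight 1/160
  (W=0, U=0, Z=1, X=1, Y=2) weight 1/160
  (W=0, U=0, Z=1, X=1, Y=3) weight 1/160
  (W=0, U=0, Z=1, X=2, Y=2) weight 1/160
  (W=0, U=0, Z=1, X=2, Y=3) weight 1/160
  (W=0, U=1, Z=1, X=0, Y=2) weight 1/384
  (W=0, U=1, Z=1, X=0, Y=3) weight 1/384
  (W=1, U=0, Z=0, X=0, Y=2) weight 1/240
  (W=2, U=0, Z=2, X=0, Y=2) weight 1/120
  … 44 more
Group by Z:
  weight(Z=0) = 13/160
  weight(Z=1) = 29/320
  weight(Z=2) = 13/80
Total weight = 13/160 + 29/320 + 13/80 = 107/320
P(Z=0 | obs) = 13/160 / 107/320 = 26/107
P(Z=1 | obs) = 29/320 / 107/320 = 29/107
P(Z=2 | obs) = 13/80 / 107/320 = 52/107

P(Z = 0 | obs) = 26/107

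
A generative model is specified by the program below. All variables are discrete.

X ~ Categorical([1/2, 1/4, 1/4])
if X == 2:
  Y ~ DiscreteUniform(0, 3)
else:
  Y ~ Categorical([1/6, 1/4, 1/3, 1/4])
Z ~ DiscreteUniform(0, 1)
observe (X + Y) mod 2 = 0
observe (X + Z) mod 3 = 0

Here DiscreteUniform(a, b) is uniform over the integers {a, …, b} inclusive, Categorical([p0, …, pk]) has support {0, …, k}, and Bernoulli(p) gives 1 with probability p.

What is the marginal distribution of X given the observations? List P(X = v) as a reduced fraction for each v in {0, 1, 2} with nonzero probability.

P(X=0) = 2/3, P(X=2) = 1/3

Enumerate traces; 4 have nonzero weight after conditioning:
  (X=0, Y=0, Z=0) weight 1/24
  (X=0, Y=2, Z=0) weight 1/12
  (X=2, Y=0, Z=1) weight 1/32
  (X=2, Y=2, Z=1) weight 1/32
Group by X:
  weight(X=0) = 1/8
  weight(X=2) = 1/16
Total weight = 1/8 + 1/16 = 3/16
P(X=0 | obs) = 1/8 / 3/16 = 2/3
P(X=2 | obs) = 1/16 / 3/16 = 1/3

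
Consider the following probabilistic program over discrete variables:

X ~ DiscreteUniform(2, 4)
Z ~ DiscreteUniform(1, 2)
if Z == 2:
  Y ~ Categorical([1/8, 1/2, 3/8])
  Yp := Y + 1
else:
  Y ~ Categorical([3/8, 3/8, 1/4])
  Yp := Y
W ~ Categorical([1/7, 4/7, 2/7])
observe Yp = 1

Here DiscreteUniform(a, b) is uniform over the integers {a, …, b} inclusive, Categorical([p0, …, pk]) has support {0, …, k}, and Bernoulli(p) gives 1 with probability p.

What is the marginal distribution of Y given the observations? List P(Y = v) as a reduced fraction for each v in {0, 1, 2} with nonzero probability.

Enumerate traces; 18 have nonzero weight after conditioning:
  (X=2, Z=1, Y=1, W=0) weight 1/112
  (X=2, Z=1, Y=1, W=1) weight 1/28
  (X=2, Z=1, Y=1, W=2) weight 1/56
  (X=2, Z=2, Y=0, W=0) weight 1/336
  (X=2, Z=2, Y=0, W=1) weight 1/84
  (X=2, Z=2, Y=0, W=2) weight 1/168
  (X=3, Z=1, Y=1, W=0) weight 1/112
  (X=3, Z=1, Y=1, W=1) weight 1/28
  … 10 more
Group by Y:
  weight(Y=0) = 1/16
  weight(Y=1) = 3/16
Total weight = 1/16 + 3/16 = 1/4
P(Y=0 | obs) = 1/16 / 1/4 = 1/4
P(Y=1 | obs) = 3/16 / 1/4 = 3/4

P(Y=0) = 1/4, P(Y=1) = 3/4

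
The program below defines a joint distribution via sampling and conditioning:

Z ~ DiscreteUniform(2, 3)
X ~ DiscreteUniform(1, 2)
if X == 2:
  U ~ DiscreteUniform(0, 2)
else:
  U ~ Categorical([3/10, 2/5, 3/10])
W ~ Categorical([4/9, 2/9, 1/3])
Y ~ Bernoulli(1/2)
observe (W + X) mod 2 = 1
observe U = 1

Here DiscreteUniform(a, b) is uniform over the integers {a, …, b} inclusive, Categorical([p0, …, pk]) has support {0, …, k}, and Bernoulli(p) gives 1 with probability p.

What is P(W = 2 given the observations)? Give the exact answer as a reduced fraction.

Enumerate traces; 12 have nonzero weight after conditioning:
  (Z=2, X=1, U=1, W=0, Y=0) weight 1/45
  (Z=2, X=1, U=1, W=0, Y=1) weight 1/45
  (Z=2, X=1, U=1, W=2, Y=0) weight 1/60
  (Z=2, X=1, U=1, W=2, Y=1) weight 1/60
  (Z=2, X=2, U=1, W=1, Y=0) weight 1/108
  (Z=2, X=2, U=1, W=1, Y=1) weight 1/108
  (Z=3, X=1, U=1, W=0, Y=0) weight 1/45
  (Z=3, X=1, U=1, W=0, Y=1) weight 1/45
  … 4 more
Group by W:
  weight(W=0) = 4/45
  weight(W=1) = 1/27
  weight(W=2) = 1/15
Total weight = 4/45 + 1/27 + 1/15 = 26/135
P(W=0 | obs) = 4/45 / 26/135 = 6/13
P(W=1 | obs) = 1/27 / 26/135 = 5/26
P(W=2 | obs) = 1/15 / 26/135 = 9/26

P(W = 2 | obs) = 9/26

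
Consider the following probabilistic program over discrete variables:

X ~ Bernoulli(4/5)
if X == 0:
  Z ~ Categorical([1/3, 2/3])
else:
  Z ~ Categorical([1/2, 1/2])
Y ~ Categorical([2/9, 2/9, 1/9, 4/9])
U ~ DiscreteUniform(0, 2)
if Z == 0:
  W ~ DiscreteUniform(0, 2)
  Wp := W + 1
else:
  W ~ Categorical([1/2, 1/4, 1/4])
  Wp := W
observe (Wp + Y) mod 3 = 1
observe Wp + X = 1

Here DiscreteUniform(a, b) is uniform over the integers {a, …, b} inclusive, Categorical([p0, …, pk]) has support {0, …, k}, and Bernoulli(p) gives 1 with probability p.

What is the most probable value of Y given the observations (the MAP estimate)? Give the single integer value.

Enumerate traces; 15 have nonzero weight after conditioning:
  (X=0, Z=0, Y=0, U=0, W=0) weight 2/1215
  (X=0, Z=0, Y=0, U=1, W=0) weight 2/1215
  (X=0, Z=0, Y=0, U=2, W=0) weight 2/1215
  (X=0, Z=0, Y=3, U=0, W=0) weight 4/1215
  (X=0, Z=0, Y=3, U=1, W=0) weight 4/1215
  (X=0, Z=0, Y=3, U=2, W=0) weight 4/1215
  (X=0, Z=1, Y=0, U=0, W=1) weight 1/405
  (X=0, Z=1, Y=0, U=1, W=1) weight 1/405
  (X=1, Z=1, Y=1, U=0, W=0) weight 2/135
  … 6 more
Group by Y:
  weight(Y=0) = 1/81
  weight(Y=1) = 2/45
  weight(Y=3) = 2/81
Total weight = 1/81 + 2/45 + 2/81 = 11/135
P(Y=0 | obs) = 1/81 / 11/135 = 5/33
P(Y=1 | obs) = 2/45 / 11/135 = 6/11
P(Y=3 | obs) = 2/81 / 11/135 = 10/33
argmax = 1

argmax_v P(Y = v | obs) = 1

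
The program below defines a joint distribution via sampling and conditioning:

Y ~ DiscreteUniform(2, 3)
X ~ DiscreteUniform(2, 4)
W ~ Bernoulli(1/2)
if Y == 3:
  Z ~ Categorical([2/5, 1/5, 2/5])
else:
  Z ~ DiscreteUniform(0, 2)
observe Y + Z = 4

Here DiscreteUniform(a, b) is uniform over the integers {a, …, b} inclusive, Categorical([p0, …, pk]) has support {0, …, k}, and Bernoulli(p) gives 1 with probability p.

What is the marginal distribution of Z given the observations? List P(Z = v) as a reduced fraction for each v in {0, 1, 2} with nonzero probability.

Enumerate traces; 12 have nonzero weight after conditioning:
  (Y=2, X=2, W=0, Z=2) weight 1/36
  (Y=2, X=2, W=1, Z=2) weight 1/36
  (Y=2, X=3, W=0, Z=2) weight 1/36
  (Y=2, X=3, W=1, Z=2) weight 1/36
  (Y=2, X=4, W=0, Z=2) weight 1/36
  (Y=2, X=4, W=1, Z=2) weight 1/36
  (Y=3, X=2, W=0, Z=1) weight 1/60
  (Y=3, X=2, W=1, Z=1) weight 1/60
  … 4 more
Group by Z:
  weight(Z=1) = 1/10
  weight(Z=2) = 1/6
Total weight = 1/10 + 1/6 = 4/15
P(Z=1 | obs) = 1/10 / 4/15 = 3/8
P(Z=2 | obs) = 1/6 / 4/15 = 5/8

P(Z=1) = 3/8, P(Z=2) = 5/8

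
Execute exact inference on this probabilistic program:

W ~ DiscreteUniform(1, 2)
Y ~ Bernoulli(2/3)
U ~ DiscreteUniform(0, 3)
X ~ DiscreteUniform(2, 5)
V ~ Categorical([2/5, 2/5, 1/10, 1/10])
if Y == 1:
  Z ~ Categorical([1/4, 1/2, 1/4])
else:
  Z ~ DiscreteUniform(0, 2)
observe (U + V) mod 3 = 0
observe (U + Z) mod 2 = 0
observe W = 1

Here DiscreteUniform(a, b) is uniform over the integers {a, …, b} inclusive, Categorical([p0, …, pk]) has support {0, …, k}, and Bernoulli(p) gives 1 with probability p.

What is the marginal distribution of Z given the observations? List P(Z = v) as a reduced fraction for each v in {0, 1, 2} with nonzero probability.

Enumerate traces; 72 have nonzero weight after conditioning:
  (W=1, Y=0, U=0, X=2, V=0, Z=0) weight 1/720
  (W=1, Y=0, U=0, X=2, V=0, Z=2) weight 1/720
  (W=1, Y=0, U=0, X=2, V=3, Z=0) weight 1/2880
  (W=1, Y=0, U=0, X=2, V=3, Z=2) weight 1/2880
  (W=1, Y=0, U=0, X=3, V=0, Z=0) weight 1/720
  (W=1, Y=0, U=0, X=3, V=0, Z=2) weight 1/720
  (W=1, Y=0, U=0, X=3, V=3, Z=0) weight 1/2880
  (W=1, Y=0, U=0, X=3, V=3, Z=2) weight 1/2880
  (W=1, Y=0, U=1, X=2, V=2, Z=1) weight 1/2880
  … 63 more
Group by Z:
  weight(Z=0) = 1/32
  weight(Z=1) = 1/30
  weight(Z=2) = 1/32
Total weight = 1/32 + 1/30 + 1/32 = 23/240
P(Z=0 | obs) = 1/32 / 23/240 = 15/46
P(Z=1 | obs) = 1/30 / 23/240 = 8/23
P(Z=2 | obs) = 1/32 / 23/240 = 15/46

P(Z=0) = 15/46, P(Z=1) = 8/23, P(Z=2) = 15/46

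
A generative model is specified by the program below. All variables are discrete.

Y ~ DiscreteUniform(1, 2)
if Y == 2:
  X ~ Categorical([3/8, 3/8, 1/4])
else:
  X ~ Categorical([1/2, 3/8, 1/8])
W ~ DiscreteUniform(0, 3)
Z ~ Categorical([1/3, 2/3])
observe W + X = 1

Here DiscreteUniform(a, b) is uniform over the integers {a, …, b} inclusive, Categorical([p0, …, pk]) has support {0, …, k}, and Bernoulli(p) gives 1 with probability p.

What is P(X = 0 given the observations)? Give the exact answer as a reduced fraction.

P(X = 0 | obs) = 7/13

Enumerate traces; 8 have nonzero weight after conditioning:
  (Y=1, X=0, W=1, Z=0) weight 1/48
  (Y=1, X=0, W=1, Z=1) weight 1/24
  (Y=1, X=1, W=0, Z=0) weight 1/64
  (Y=1, X=1, W=0, Z=1) weight 1/32
  (Y=2, X=0, W=1, Z=0) weight 1/64
  (Y=2, X=0, W=1, Z=1) weight 1/32
  (Y=2, X=1, W=0, Z=0) weight 1/64
  (Y=2, X=1, W=0, Z=1) weight 1/32
Group by X:
  weight(X=0) = 7/64
  weight(X=1) = 3/32
Total weight = 7/64 + 3/32 = 13/64
P(X=0 | obs) = 7/64 / 13/64 = 7/13
P(X=1 | obs) = 3/32 / 13/64 = 6/13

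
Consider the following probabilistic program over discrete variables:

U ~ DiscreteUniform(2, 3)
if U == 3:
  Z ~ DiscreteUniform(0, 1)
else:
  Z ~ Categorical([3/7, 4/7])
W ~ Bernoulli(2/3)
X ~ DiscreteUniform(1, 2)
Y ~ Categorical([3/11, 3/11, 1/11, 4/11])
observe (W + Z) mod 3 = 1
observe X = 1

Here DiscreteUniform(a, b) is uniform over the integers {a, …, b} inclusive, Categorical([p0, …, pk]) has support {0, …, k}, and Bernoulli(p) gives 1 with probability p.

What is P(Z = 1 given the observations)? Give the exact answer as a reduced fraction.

Enumerate traces; 16 have nonzero weight after conditioning:
  (U=2, Z=0, W=1, X=1, Y=0) weight 3/154
  (U=2, Z=0, W=1, X=1, Y=1) weight 3/154
  (U=2, Z=0, W=1, X=1, Y=2) weight 1/154
  (U=2, Z=0, W=1, X=1, Y=3) weight 2/77
  (U=2, Z=1, W=0, X=1, Y=0) weight 1/77
  (U=2, Z=1, W=0, X=1, Y=1) weight 1/77
  (U=2, Z=1, W=0, X=1, Y=2) weight 1/231
  (U=2, Z=1, W=0, X=1, Y=3) weight 4/231
  … 8 more
Group by Z:
  weight(Z=0) = 13/84
  weight(Z=1) = 5/56
Total weight = 13/84 + 5/56 = 41/168
P(Z=0 | obs) = 13/84 / 41/168 = 26/41
P(Z=1 | obs) = 5/56 / 41/168 = 15/41

P(Z = 1 | obs) = 15/41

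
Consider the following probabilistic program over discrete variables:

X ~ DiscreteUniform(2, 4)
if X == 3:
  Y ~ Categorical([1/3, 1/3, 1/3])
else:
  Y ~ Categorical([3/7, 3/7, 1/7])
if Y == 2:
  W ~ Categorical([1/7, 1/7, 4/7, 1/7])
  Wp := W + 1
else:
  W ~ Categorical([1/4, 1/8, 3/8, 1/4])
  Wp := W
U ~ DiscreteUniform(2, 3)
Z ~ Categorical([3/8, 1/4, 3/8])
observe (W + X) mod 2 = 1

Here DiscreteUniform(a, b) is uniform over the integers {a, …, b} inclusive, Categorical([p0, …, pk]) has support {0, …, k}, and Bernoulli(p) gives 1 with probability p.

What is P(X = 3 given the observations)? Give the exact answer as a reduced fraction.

P(X = 3 | obs) = 385/811

Enumerate traces; 108 have nonzero weight after conditioning:
  (X=2, Y=0, W=1, U=2, Z=0) weight 3/896
  (X=2, Y=0, W=1, U=2, Z=1) weight 1/448
  (X=2, Y=0, W=1, U=2, Z=2) weight 3/896
  (X=2, Y=0, W=1, U=3, Z=0) weight 3/896
  (X=2, Y=0, W=1, U=3, Z=1) weight 1/448
  (X=2, Y=0, W=1, U=3, Z=2) weight 3/896
  (X=2, Y=0, W=3, U=2, Z=0) weight 3/448
  (X=2, Y=0, W=3, U=2, Z=1) weight 1/224
  (X=3, Y=0, W=0, U=2, Z=0) weight 1/192
  (X=4, Y=0, W=1, U=2, Z=0) weight 3/896
  … 98 more
Group by X:
  weight(X=2) = 71/588
  weight(X=3) = 55/252
  weight(X=4) = 71/588
Total weight = 71/588 + 55/252 + 71/588 = 811/1764
P(X=2 | obs) = 71/588 / 811/1764 = 213/811
P(X=3 | obs) = 55/252 / 811/1764 = 385/811
P(X=4 | obs) = 71/588 / 811/1764 = 213/811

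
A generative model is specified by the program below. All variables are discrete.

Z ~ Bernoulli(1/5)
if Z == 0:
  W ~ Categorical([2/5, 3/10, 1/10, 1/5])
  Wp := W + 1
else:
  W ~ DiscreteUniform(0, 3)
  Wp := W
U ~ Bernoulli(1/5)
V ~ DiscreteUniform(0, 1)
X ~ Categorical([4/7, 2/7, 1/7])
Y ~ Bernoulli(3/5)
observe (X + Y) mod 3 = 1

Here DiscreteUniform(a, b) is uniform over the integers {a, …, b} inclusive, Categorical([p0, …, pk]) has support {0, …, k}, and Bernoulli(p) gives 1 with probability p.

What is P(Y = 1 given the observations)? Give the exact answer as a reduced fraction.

Enumerate traces; 64 have nonzero weight after conditioning:
  (Z=0, W=0, U=0, V=0, X=0, Y=1) weight 192/4375
  (Z=0, W=0, U=0, V=0, X=1, Y=0) weight 64/4375
  (Z=0, W=0, U=0, V=1, X=0, Y=1) weight 192/4375
  (Z=0, W=0, U=0, V=1, X=1, Y=0) weight 64/4375
  (Z=0, W=0, U=1, V=0, X=0, Y=1) weight 48/4375
  (Z=0, W=0, U=1, V=0, X=1, Y=0) weight 16/4375
  (Z=0, W=0, U=1, V=1, X=0, Y=1) weight 48/4375
  (Z=0, W=0, U=1, V=1, X=1, Y=0) weight 16/4375
  … 56 more
Group by Y:
  weight(Y=0) = 4/35
  weight(Y=1) = 12/35
Total weight = 4/35 + 12/35 = 16/35
P(Y=0 | obs) = 4/35 / 16/35 = 1/4
P(Y=1 | obs) = 12/35 / 16/35 = 3/4

P(Y = 1 | obs) = 3/4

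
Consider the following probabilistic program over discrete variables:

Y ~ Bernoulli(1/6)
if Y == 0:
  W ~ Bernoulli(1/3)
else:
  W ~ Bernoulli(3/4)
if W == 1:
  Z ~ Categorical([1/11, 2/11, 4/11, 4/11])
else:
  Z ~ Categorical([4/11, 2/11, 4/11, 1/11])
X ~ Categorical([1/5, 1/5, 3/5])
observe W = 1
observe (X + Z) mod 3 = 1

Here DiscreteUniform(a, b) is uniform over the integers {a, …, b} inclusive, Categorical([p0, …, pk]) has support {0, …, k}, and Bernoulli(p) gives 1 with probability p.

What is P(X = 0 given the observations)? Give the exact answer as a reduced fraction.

P(X = 0 | obs) = 2/19

Enumerate traces; 8 have nonzero weight after conditioning:
  (Y=0, W=1, Z=0, X=1) weight 1/198
  (Y=0, W=1, Z=1, X=0) weight 1/99
  (Y=0, W=1, Z=2, X=2) weight 2/33
  (Y=0, W=1, Z=3, X=1) weight 2/99
  (Y=1, W=1, Z=0, X=1) weight 1/440
  (Y=1, W=1, Z=1, X=0) weight 1/220
  (Y=1, W=1, Z=2, X=2) weight 3/110
  (Y=1, W=1, Z=3, X=1) weight 1/110
Group by X:
  weight(X=0) = 29/1980
  weight(X=1) = 29/792
  weight(X=2) = 29/330
Total weight = 29/1980 + 29/792 + 29/330 = 551/3960
P(X=0 | obs) = 29/1980 / 551/3960 = 2/19
P(X=1 | obs) = 29/792 / 551/3960 = 5/19
P(X=2 | obs) = 29/330 / 551/3960 = 12/19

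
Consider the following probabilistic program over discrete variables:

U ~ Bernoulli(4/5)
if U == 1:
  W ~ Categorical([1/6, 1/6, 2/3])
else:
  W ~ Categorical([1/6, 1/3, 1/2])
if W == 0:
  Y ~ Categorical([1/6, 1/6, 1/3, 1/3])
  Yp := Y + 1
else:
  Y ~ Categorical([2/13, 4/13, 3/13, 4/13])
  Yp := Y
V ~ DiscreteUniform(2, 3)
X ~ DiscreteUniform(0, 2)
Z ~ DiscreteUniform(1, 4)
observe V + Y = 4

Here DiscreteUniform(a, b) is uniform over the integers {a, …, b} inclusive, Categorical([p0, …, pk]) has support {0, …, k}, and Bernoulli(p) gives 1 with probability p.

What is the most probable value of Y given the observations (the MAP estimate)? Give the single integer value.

Enumerate traces; 144 have nonzero weight after conditioning:
  (U=0, W=0, Y=1, V=3, X=0, Z=1) weight 1/4320
  (U=0, W=0, Y=1, V=3, X=0, Z=2) weight 1/4320
  (U=0, W=0, Y=1, V=3, X=0, Z=3) weight 1/4320
  (U=0, W=0, Y=1, V=3, X=0, Z=4) weight 1/4320
  (U=0, W=0, Y=1, V=3, X=1, Z=1) weight 1/4320
  (U=0, W=0, Y=1, V=3, X=1, Z=2) weight 1/4320
  (U=0, W=0, Y=1, V=3, X=1, Z=3) weight 1/4320
  (U=0, W=0, Y=1, V=3, X=1, Z=4) weight 1/4320
  (U=0, W=0, Y=2, V=2, X=0, Z=1) weight 1/2160
  … 135 more
Group by Y:
  weight(Y=1) = 133/936
  weight(Y=2) = 29/234
Total weight = 133/936 + 29/234 = 83/312
P(Y=1 | obs) = 133/936 / 83/312 = 133/249
P(Y=2 | obs) = 29/234 / 83/312 = 116/249
argmax = 1

argmax_v P(Y = v | obs) = 1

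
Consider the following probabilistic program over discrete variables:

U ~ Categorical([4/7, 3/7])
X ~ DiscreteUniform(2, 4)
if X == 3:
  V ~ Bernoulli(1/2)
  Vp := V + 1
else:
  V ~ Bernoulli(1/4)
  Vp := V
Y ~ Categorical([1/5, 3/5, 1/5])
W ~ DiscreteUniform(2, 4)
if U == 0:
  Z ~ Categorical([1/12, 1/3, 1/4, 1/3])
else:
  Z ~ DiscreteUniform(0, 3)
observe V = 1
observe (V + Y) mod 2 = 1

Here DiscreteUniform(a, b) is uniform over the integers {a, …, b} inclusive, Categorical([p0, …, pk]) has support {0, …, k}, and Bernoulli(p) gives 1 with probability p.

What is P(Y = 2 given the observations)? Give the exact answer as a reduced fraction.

Enumerate traces; 144 have nonzero weight after conditioning:
  (U=0, X=2, V=1, Y=0, W=2, Z=0) weight 1/3780
  (U=0, X=2, V=1, Y=0, W=2, Z=1) weight 1/945
  (U=0, X=2, V=1, Y=0, W=2, Z=2) weight 1/1260
  (U=0, X=2, V=1, Y=0, W=2, Z=3) weight 1/945
  (U=0, X=2, V=1, Y=0, W=3, Z=0) weight 1/3780
  (U=0, X=2, V=1, Y=0, W=3, Z=1) weight 1/945
  (U=0, X=2, V=1, Y=0, W=3, Z=2) weight 1/1260
  (U=0, X=2, V=1, Y=0, W=3, Z=3) weight 1/945
  (U=0, X=2, V=1, Y=2, W=2, Z=0) weight 1/3780
  … 135 more
Group by Y:
  weight(Y=0) = 1/15
  weight(Y=2) = 1/15
Total weight = 1/15 + 1/15 = 2/15
P(Y=0 | obs) = 1/15 / 2/15 = 1/2
P(Y=2 | obs) = 1/15 / 2/15 = 1/2

P(Y = 2 | obs) = 1/2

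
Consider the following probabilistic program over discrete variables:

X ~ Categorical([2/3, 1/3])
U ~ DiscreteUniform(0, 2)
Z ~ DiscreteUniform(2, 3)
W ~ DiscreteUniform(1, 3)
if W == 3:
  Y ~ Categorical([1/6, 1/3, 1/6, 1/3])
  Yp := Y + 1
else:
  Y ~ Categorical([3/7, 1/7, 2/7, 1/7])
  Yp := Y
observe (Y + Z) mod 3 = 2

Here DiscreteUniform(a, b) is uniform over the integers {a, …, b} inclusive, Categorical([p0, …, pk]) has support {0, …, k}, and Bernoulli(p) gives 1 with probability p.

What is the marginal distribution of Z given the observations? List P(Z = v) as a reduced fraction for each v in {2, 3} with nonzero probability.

Enumerate traces; 54 have nonzero weight after conditioning:
  (X=0, U=0, Z=2, W=1, Y=0) weight 1/63
  (X=0, U=0, Z=2, W=1, Y=3) weight 1/189
  (X=0, U=0, Z=2, W=2, Y=0) weight 1/63
  (X=0, U=0, Z=2, W=2, Y=3) weight 1/189
  (X=0, U=0, Z=2, W=3, Y=0) weight 1/162
  (X=0, U=0, Z=2, W=3, Y=3) weight 1/81
  (X=0, U=0, Z=3, W=1, Y=2) weight 2/189
  (X=0, U=0, Z=3, W=2, Y=2) weight 2/189
  … 46 more
Group by Z:
  weight(Z=2) = 23/84
  weight(Z=3) = 31/252
Total weight = 23/84 + 31/252 = 25/63
P(Z=2 | obs) = 23/84 / 25/63 = 69/100
P(Z=3 | obs) = 31/252 / 25/63 = 31/100

P(Z=2) = 69/100, P(Z=3) = 31/100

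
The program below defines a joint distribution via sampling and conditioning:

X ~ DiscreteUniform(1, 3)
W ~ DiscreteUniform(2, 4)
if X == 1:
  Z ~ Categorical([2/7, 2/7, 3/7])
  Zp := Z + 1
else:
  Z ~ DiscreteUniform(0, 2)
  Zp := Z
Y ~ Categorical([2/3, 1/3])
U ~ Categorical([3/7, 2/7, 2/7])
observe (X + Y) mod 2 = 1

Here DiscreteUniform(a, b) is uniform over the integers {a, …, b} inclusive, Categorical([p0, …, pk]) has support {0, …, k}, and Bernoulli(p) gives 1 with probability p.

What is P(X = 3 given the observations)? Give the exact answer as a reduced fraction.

Enumerate traces; 81 have nonzero weight after conditioning:
  (X=1, W=2, Z=0, Y=0, U=0) weight 4/441
  (X=1, W=2, Z=0, Y=0, U=1) weight 8/1323
  (X=1, W=2, Z=0, Y=0, U=2) weight 8/1323
  (X=1, W=2, Z=1, Y=0, U=0) weight 4/441
  (X=1, W=2, Z=1, Y=0, U=1) weight 8/1323
  (X=1, W=2, Z=1, Y=0, U=2) weight 8/1323
  (X=1, W=2, Z=2, Y=0, U=0) weight 2/147
  (X=1, W=2, Z=2, Y=0, U=1) weight 4/441
  (X=2, W=2, Z=0, Y=1, U=0) weight 1/189
  (X=3, W=2, Z=0, Y=0, U=0) weight 2/189
  … 71 more
Group by X:
  weight(X=1) = 2/9
  weight(X=2) = 1/9
  weight(X=3) = 2/9
Total weight = 2/9 + 1/9 + 2/9 = 5/9
P(X=1 | obs) = 2/9 / 5/9 = 2/5
P(X=2 | obs) = 1/9 / 5/9 = 1/5
P(X=3 | obs) = 2/9 / 5/9 = 2/5

P(X = 3 | obs) = 2/5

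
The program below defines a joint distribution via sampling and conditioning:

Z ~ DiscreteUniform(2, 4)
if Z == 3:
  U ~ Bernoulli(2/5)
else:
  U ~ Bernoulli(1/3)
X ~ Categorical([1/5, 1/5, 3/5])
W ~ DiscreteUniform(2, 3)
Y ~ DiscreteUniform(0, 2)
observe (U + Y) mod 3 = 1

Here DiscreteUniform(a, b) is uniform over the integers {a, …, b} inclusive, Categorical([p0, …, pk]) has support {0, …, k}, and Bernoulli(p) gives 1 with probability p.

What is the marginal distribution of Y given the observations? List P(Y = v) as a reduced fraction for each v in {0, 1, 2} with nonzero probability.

P(Y=0) = 16/45, P(Y=1) = 29/45

Enumerate traces; 36 have nonzero weight after conditioning:
  (Z=2, U=0, X=0, W=2, Y=1) weight 1/135
  (Z=2, U=0, X=0, W=3, Y=1) weight 1/135
  (Z=2, U=0, X=1, W=2, Y=1) weight 1/135
  (Z=2, U=0, X=1, W=3, Y=1) weight 1/135
  (Z=2, U=0, X=2, W=2, Y=1) weight 1/45
  (Z=2, U=0, X=2, W=3, Y=1) weight 1/45
  (Z=2, U=1, X=0, W=2, Y=0) weight 1/270
  (Z=2, U=1, X=0, W=3, Y=0) weight 1/270
  … 28 more
Group by Y:
  weight(Y=0) = 16/135
  weight(Y=1) = 29/135
Total weight = 16/135 + 29/135 = 1/3
P(Y=0 | obs) = 16/135 / 1/3 = 16/45
P(Y=1 | obs) = 29/135 / 1/3 = 29/45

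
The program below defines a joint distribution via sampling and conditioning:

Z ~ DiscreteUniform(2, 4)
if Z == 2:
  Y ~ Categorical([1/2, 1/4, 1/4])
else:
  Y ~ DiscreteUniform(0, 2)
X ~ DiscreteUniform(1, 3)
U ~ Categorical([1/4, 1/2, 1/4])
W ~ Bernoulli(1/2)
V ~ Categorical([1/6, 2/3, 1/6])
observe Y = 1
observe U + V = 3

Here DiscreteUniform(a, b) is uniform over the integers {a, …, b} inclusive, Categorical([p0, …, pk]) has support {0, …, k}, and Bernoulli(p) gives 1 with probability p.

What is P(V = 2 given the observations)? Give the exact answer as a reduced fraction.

P(V = 2 | obs) = 1/3

Enumerate traces; 36 have nonzero weight after conditioning:
  (Z=2, Y=1, X=1, U=1, W=0, V=2) weight 1/864
  (Z=2, Y=1, X=1, U=1, W=1, V=2) weight 1/864
  (Z=2, Y=1, X=1, U=2, W=0, V=1) weight 1/432
  (Z=2, Y=1, X=1, U=2, W=1, V=1) weight 1/432
  (Z=2, Y=1, X=2, U=1, W=0, V=2) weight 1/864
  (Z=2, Y=1, X=2, U=1, W=1, V=2) weight 1/864
  (Z=2, Y=1, X=2, U=2, W=0, V=1) weight 1/432
  (Z=2, Y=1, X=2, U=2, W=1, V=1) weight 1/432
  … 28 more
Group by V:
  weight(V=1) = 11/216
  weight(V=2) = 11/432
Total weight = 11/216 + 11/432 = 11/144
P(V=1 | obs) = 11/216 / 11/144 = 2/3
P(V=2 | obs) = 11/432 / 11/144 = 1/3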